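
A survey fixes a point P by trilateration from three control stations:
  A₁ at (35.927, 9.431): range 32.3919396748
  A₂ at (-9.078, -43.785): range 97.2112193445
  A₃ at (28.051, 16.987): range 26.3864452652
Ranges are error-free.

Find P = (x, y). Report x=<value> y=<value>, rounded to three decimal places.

x=37.013 y=41.805

eq1: (x − 35.927)² + (y − 9.431)² = 32.3919396748²
eq2: (x + 9.078)² + (y + 43.785)² = 97.2112193445²
eq3: (x − 28.051)² + (y − 16.987)² = 26.3864452652²
eq3−eq2, eq3−eq1 (x²,y² cancel):
  -74.258·x − 121.544·y = -7829.657134
  15.752·x − 15.112·y = -48.716942
det = -74.258·-15.112 − -121.544·15.752 = 3036.747984
x = (-7829.657134·-15.112 − -121.544·-48.716942) / 3036.747984 = 37.013452
y = (-74.258·-48.716942 − -7829.657134·15.752) / 3036.747984 = 41.804714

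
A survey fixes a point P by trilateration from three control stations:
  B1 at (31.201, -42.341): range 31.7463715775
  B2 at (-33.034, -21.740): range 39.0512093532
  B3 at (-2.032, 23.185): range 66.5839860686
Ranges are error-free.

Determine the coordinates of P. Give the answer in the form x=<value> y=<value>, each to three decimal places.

x=-0.528 y=-43.382

eq1: (x − 31.201)² + (y + 42.341)² = 31.7463715775²
eq2: (x + 33.034)² + (y + 21.740)² = 39.0512093532²
eq3: (x + 2.032)² + (y − 23.185)² = 66.5839860686²
eq2−eq3, eq2−eq1 (x²,y² cancel):
  62.004·x + 89.850·y = -3930.629756
  128.470·x − 41.202·y = 1719.554770
det = 62.004·-41.202 − 89.850·128.470 = -14097.718308
x = (-3930.629756·-41.202 − 89.850·1719.554770) / -14097.718308 = -0.528299
y = (62.004·1719.554770 − -3930.629756·128.470) / -14097.718308 = -43.382004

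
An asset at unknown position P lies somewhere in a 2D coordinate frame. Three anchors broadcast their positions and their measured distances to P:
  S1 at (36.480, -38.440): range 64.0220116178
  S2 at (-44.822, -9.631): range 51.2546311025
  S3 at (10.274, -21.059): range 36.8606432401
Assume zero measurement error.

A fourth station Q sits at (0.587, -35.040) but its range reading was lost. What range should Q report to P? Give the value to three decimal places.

eq1: (x − 36.480)² + (y + 38.440)² = 64.0220116178²
eq2: (x + 44.822)² + (y + 9.631)² = 51.2546311025²
eq3: (x − 10.274)² + (y + 21.059)² = 36.8606432401²
eq2−eq3, eq2−eq1 (x²,y² cancel):
  110.192·x − 22.856·y = -284.401099
  162.604·x − 57.618·y = -765.124607
det = 110.192·-57.618 − -22.856·162.604 = -2632.565632
x = (-284.401099·-57.618 − -22.856·-765.124607) / -2632.565632 = 0.418248
y = (110.192·-765.124607 − -284.401099·162.604) / -2632.565632 = 14.459603
|P − Q| = √((0.418248 − 0.587)² + (14.459603 − -35.040)²) = 49.499891

49.500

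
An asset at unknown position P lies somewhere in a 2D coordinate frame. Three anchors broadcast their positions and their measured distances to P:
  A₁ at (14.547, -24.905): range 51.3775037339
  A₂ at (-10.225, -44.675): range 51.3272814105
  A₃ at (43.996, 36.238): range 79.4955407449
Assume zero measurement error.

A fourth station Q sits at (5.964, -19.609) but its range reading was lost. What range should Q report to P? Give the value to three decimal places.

41.297

eq1: (x − 14.547)² + (y + 24.905)² = 51.3775037339²
eq2: (x + 10.225)² + (y + 44.675)² = 51.3272814105²
eq3: (x − 43.996)² + (y − 36.238)² = 79.4955407449²
eq1−eq2, eq1−eq3 (x²,y² cancel):
  -49.544·x − 39.540·y = 1273.690089
  58.898·x + 122.286·y = -1262.926682
det = -49.544·122.286 − -39.540·58.898 = -3729.710664
x = (1273.690089·122.286 − -39.540·-1262.926682) / -3729.710664 = -28.371730
y = (-49.544·-1262.926682 − 1273.690089·58.898) / -3729.710664 = 3.337353
|P − Q| = √((-28.371730 − 5.964)² + (3.337353 − -19.609)²) = 41.297427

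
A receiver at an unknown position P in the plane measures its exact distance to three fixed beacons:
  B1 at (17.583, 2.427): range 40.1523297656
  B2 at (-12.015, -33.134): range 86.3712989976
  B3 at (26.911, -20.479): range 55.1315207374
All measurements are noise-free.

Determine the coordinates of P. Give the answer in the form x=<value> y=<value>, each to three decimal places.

x=45.272 y=31.505

eq1: (x − 17.583)² + (y − 2.427)² = 40.1523297656²
eq2: (x + 12.015)² + (y + 33.134)² = 86.3712989976²
eq3: (x − 26.911)² + (y + 20.479)² = 55.1315207374²
eq1−eq3, eq1−eq2 (x²,y² cancel):
  18.656·x − 45.812·y = -598.735849
  -59.196·x − 71.122·y = -4920.621742
det = 18.656·-71.122 − -45.812·-59.196 = -4038.739184
x = (-598.735849·-71.122 − -45.812·-4920.621742) / -4038.739184 = 45.271612
y = (18.656·-4920.621742 − -598.735849·-59.196) / -4038.739184 = 31.505349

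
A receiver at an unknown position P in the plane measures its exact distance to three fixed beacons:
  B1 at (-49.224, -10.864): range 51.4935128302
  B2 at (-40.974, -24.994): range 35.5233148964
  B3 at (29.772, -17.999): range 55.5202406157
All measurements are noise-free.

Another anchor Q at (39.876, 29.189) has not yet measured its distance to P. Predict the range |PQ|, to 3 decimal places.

eq1: (x + 49.224)² + (y + 10.864)² = 51.4935128302²
eq2: (x + 40.974)² + (y + 24.994)² = 35.5233148964²
eq3: (x − 29.772)² + (y + 17.999)² = 55.5202406157²
eq3−eq1, eq3−eq2 (x²,y² cancel):
  -157.992·x + 14.270·y = 1761.607941
  -141.492·x − 13.990·y = 2913.823944
det = -157.992·-13.990 − 14.270·-141.492 = 4229.398920
x = (1761.607941·-13.990 − 14.270·2913.823944) / 4229.398920 = -15.658292
y = (-157.992·2913.823944 − 1761.607941·-141.492) / 4229.398920 = -49.914289
|P − Q| = √((-15.658292 − 39.876)² + (-49.914289 − 29.189)²) = 96.650856

96.651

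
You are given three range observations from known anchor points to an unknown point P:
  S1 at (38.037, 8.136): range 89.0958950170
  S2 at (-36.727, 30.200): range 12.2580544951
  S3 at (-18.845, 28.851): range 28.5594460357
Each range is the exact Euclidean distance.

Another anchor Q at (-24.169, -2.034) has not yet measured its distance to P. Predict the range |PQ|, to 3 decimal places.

eq1: (x − 38.037)² + (y − 8.136)² = 89.0958950170²
eq2: (x + 36.727)² + (y − 30.200)² = 12.2580544951²
eq3: (x + 18.845)² + (y − 28.851)² = 28.5594460357²
eq2−eq1, eq2−eq3 (x²,y² cancel):
  149.528·x − 44.128·y = -8535.723273
  35.764·x − 2.698·y = -1738.780361
det = 149.528·-2.698 − -44.128·35.764 = 1174.767248
x = (-8535.723273·-2.698 − -44.128·-1738.780361) / 1174.767248 = -45.710772
y = (149.528·-1738.780361 − -8535.723273·35.764) / 1174.767248 = 38.539768
|P − Q| = √((-45.710772 − -24.169)² + (38.539768 − -2.034)²) = 45.937769

45.938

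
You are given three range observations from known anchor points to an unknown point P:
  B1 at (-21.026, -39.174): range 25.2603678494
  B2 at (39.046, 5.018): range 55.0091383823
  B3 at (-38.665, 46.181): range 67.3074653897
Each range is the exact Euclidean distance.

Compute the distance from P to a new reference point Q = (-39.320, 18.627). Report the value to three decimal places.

eq1: (x + 21.026)² + (y + 39.174)² = 25.2603678494²
eq2: (x − 39.046)² + (y − 5.018)² = 55.0091383823²
eq3: (x + 38.665)² + (y − 46.181)² = 67.3074653897²
eq1−eq2, eq1−eq3 (x²,y² cancel):
  120.144·x + 88.384·y = -2814.843634
  -35.278·x + 170.710·y = -2241.236679
det = 120.144·170.710 − 88.384·-35.278 = 23627.792992
x = (-2814.843634·170.710 − 88.384·-2241.236679) / 23627.792992 = -11.953401
y = (120.144·-2241.236679 − -2814.843634·-35.278) / 23627.792992 = -15.599138
|P − Q| = √((-11.953401 − -39.320)² + (-15.599138 − 18.627)²) = 43.821903

43.822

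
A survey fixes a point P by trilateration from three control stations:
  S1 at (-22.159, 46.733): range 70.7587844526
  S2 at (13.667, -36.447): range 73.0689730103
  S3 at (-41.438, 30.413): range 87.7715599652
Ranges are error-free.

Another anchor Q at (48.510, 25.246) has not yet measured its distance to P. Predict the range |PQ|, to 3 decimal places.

4.276

eq1: (x + 22.159)² + (y − 46.733)² = 70.7587844526²
eq2: (x − 13.667)² + (y + 36.447)² = 73.0689730103²
eq3: (x + 41.438)² + (y − 30.413)² = 87.7715599652²
eq2−eq1, eq2−eq3 (x²,y² cancel):
  -71.652·x + 166.360·y = 1492.093112
  -110.210·x + 133.720·y = -1237.884207
det = -71.652·133.720 − 166.360·-110.210 = 8753.230160
x = (1492.093112·133.720 − 166.360·-1237.884207) / 8753.230160 = 46.320855
y = (-71.652·-1237.884207 − 1492.093112·-110.210) / 8753.230160 = 28.919662
|P − Q| = √((46.320855 − 48.510)² + (28.919662 − 25.246)²) = 4.276465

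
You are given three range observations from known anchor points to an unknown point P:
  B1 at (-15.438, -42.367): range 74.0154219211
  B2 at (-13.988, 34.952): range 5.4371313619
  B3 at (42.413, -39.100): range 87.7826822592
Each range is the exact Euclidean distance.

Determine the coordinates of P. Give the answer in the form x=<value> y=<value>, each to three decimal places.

x=-9.840 y=31.436

eq1: (x + 15.438)² + (y + 42.367)² = 74.0154219211²
eq2: (x + 13.988)² + (y − 34.952)² = 5.4371313619²
eq3: (x − 42.413)² + (y + 39.100)² = 87.7826822592²
eq1−eq3, eq1−eq2 (x²,y² cancel):
  115.702·x + 6.534·y = -933.138586
  2.900·x + 154.638·y = 4832.732200
det = 115.702·154.638 − 6.534·2.900 = 17872.977276
x = (-933.138586·154.638 − 6.534·4832.732200) / 17872.977276 = -9.840317
y = (115.702·4832.732200 − -933.138586·2.900) / 17872.977276 = 31.436446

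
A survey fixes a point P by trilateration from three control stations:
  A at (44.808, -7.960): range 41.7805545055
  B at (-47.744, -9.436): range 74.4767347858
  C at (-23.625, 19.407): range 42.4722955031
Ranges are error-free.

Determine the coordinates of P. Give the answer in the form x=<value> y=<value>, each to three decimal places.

eq1: (x − 44.808)² + (y + 7.960)² = 41.7805545055²
eq2: (x + 47.744)² + (y + 9.436)² = 74.4767347858²
eq3: (x + 23.625)² + (y − 19.407)² = 42.4722955031²
eq3−eq2, eq3−eq1 (x²,y² cancel):
  -48.238·x − 57.686·y = -2309.132781
  136.866·x − 54.734·y = 1194.627341
det = -48.238·-54.734 − -57.686·136.866 = 10535.510768
x = (-2309.132781·-54.734 − -57.686·1194.627341) / 10535.510768 = 18.537435
y = (-48.238·1194.627341 − -2309.132781·136.866) / 10535.510768 = 24.528031

x=18.537 y=24.528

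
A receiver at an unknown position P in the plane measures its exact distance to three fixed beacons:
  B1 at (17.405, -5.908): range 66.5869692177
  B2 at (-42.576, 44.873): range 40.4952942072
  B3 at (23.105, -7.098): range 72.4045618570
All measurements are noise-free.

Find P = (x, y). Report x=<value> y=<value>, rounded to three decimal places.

eq1: (x − 17.405)² + (y + 5.908)² = 66.5869692177²
eq2: (x + 42.576)² + (y − 44.873)² = 40.4952942072²
eq3: (x − 23.105)² + (y + 7.098)² = 72.4045618570²
eq1−eq3, eq1−eq2 (x²,y² cancel):
  11.400·x − 2.380·y = -562.211968
  -119.962·x + 101.562·y = 6282.419033
det = 11.400·101.562 − -2.380·-119.962 = 872.297240
x = (-562.211968·101.562 − -2.380·6282.419033) / 872.297240 = -48.317492
y = (11.400·6282.419033 − -562.211968·-119.962) / 872.297240 = 4.786791

x=-48.317 y=4.787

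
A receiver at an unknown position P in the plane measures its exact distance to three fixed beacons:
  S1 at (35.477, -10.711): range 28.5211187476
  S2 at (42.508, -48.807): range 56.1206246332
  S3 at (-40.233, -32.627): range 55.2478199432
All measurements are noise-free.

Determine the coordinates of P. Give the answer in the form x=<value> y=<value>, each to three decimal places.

eq1: (x − 35.477)² + (y + 10.711)² = 28.5211187476²
eq2: (x − 42.508)² + (y + 48.807)² = 56.1206246332²
eq3: (x + 40.233)² + (y + 32.627)² = 55.2478199432²
eq3−eq1, eq3−eq2 (x²,y² cancel):
  151.420·x + 43.832·y = 928.995026
  165.482·x − 32.360·y = 1408.634994
det = 151.420·-32.360 − 43.832·165.482 = -12153.358224
x = (928.995026·-32.360 − 43.832·1408.634994) / -12153.358224 = 7.553926
y = (151.420·1408.634994 − 928.995026·165.482) / -12153.358224 = -4.900996

x=7.554 y=-4.901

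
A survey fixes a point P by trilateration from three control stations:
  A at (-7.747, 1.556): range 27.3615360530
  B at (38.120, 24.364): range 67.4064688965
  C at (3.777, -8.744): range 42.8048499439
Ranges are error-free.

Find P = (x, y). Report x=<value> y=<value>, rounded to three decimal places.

x=-29.050 y=18.726

eq1: (x + 7.747)² + (y − 1.556)² = 27.3615360530²
eq2: (x − 38.120)² + (y − 24.364)² = 67.4064688965²
eq3: (x − 3.777)² + (y + 8.744)² = 42.8048499439²
eq2−eq1, eq2−eq3 (x²,y² cancel):
  -91.734·x − 45.616·y = 1810.676643
  -68.686·x − 66.216·y = 755.361239
det = -91.734·-66.216 − -45.616·-68.686 = 2941.077968
x = (1810.676643·-66.216 − -45.616·755.361239) / 2941.077968 = -29.050303
y = (-91.734·755.361239 − 1810.676643·-68.686) / 2941.077968 = 18.726409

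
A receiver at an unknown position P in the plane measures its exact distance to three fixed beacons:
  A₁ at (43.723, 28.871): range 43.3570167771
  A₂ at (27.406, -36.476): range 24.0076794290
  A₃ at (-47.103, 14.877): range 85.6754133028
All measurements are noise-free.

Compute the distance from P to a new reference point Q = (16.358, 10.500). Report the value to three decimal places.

eq1: (x − 43.723)² + (y − 28.871)² = 43.3570167771²
eq2: (x − 27.406)² + (y + 36.476)² = 24.0076794290²
eq3: (x + 47.103)² + (y − 14.877)² = 85.6754133028²
eq2−eq1, eq2−eq3 (x²,y² cancel):
  32.634·x + 130.694·y = -639.814274
  -149.018·x + 102.706·y = -6405.477447
det = 32.634·102.706 − 130.694·-149.018 = 22827.466096
x = (-639.814274·102.706 − 130.694·-6405.477447) / 22827.466096 = 33.794583
y = (32.634·-6405.477447 − -639.814274·-149.018) / 22827.466096 = -13.333946
|P − Q| = √((33.794583 − 16.358)² + (-13.333946 − 10.500)²) = 29.531194

29.531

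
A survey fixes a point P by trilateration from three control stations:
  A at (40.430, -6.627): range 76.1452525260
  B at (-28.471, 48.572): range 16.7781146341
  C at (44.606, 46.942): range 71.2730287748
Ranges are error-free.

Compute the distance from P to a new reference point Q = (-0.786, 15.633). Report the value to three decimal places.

29.394

eq1: (x − 40.430)² + (y + 6.627)² = 76.1452525260²
eq2: (x + 28.471)² + (y − 48.572)² = 16.7781146341²
eq3: (x − 44.606)² + (y − 46.942)² = 71.2730287748²
eq1−eq3, eq1−eq2 (x²,y² cancel):
  8.352·x + 107.138·y = 3232.999423
  -137.802·x + 110.398·y = 7007.929348
det = 8.352·110.398 − 107.138·-137.802 = 15685.874772
x = (3232.999423·110.398 − 107.138·7007.929348) / 15685.874772 = -25.111693
y = (8.352·7007.929348 − 3232.999423·-137.802) / 15685.874772 = 32.133625
|P − Q| = √((-25.111693 − -0.786)² + (32.133625 − 15.633)²) = 29.394046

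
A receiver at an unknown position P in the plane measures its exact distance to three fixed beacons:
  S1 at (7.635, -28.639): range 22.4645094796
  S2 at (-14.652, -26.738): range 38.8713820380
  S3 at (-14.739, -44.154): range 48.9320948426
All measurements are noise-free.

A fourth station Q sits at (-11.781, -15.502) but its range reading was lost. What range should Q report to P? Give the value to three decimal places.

32.758

eq1: (x − 7.635)² + (y + 28.639)² = 22.4645094796²
eq2: (x + 14.652)² + (y + 26.738)² = 38.8713820380²
eq3: (x + 14.739)² + (y + 44.154)² = 48.9320948426²
eq1−eq3, eq1−eq2 (x²,y² cancel):
  -44.748·x − 31.030·y = -601.367429
  -44.574·x + 3.802·y = -955.213953
det = -44.748·3.802 − -31.030·-44.574 = -1553.263116
x = (-601.367429·3.802 − -31.030·-955.213953) / -1553.263116 = 20.554591
y = (-44.748·-955.213953 − -601.367429·-44.574) / -1553.263116 = -10.261341
|P − Q| = √((20.554591 − -11.781)² + (-10.261341 − -15.502)²) = 32.757517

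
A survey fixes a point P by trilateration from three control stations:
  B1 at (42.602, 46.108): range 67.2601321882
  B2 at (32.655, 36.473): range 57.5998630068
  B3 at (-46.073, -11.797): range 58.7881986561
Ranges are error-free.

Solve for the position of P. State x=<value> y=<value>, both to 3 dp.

eq1: (x − 42.602)² + (y − 46.108)² = 67.2601321882²
eq2: (x − 32.655)² + (y − 36.473)² = 57.5998630068²
eq3: (x + 46.073)² + (y + 11.797)² = 58.7881986561²
eq1−eq3, eq1−eq2 (x²,y² cancel):
  -177.350·x − 115.810·y = -611.114449
  -19.894·x − 19.270·y = -338.068150
det = -177.350·-19.270 − -115.810·-19.894 = 1113.610360
x = (-611.114449·-19.270 − -115.810·-338.068150) / 1113.610360 = -24.582653
y = (-177.350·-338.068150 − -611.114449·-19.894) / 1113.610360 = 42.922442

x=-24.583 y=42.922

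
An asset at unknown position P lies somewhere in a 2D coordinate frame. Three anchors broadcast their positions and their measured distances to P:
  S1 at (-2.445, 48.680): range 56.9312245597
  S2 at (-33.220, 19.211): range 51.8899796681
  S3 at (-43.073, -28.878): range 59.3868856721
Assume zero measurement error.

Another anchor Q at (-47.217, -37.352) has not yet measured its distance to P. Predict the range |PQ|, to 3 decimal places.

eq1: (x + 2.445)² + (y − 48.680)² = 56.9312245597²
eq2: (x + 33.220)² + (y − 19.211)² = 51.8899796681²
eq3: (x + 43.073)² + (y + 28.878)² = 59.3868856721²
eq3−eq2, eq3−eq1 (x²,y² cancel):
  19.706·x + 96.178·y = -382.359092
  81.256·x + 155.116·y = -27.863928
det = 19.706·155.116 − 96.178·81.256 = -4758.323672
x = (-382.359092·155.116 − 96.178·-27.863928) / -4758.323672 = 11.901274
y = (19.706·-27.863928 − -382.359092·81.256) / -4758.323672 = -6.413999
|P − Q| = √((11.901274 − -47.217)² + (-6.413999 − -37.352)²) = 66.724286

66.724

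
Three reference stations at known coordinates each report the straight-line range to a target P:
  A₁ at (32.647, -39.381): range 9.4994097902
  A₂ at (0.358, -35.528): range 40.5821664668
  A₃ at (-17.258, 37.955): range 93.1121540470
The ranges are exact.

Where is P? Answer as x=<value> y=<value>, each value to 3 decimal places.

x=40.932 y=-34.734

eq1: (x − 32.647)² + (y + 39.381)² = 9.4994097902²
eq2: (x − 0.358)² + (y + 35.528)² = 40.5821664668²
eq3: (x + 17.258)² + (y − 37.955)² = 93.1121540470²
eq2−eq1, eq2−eq3 (x²,y² cancel):
  64.578·x − 7.706·y = 2910.996271
  -35.232·x + 146.966·y = -6546.907355
det = 64.578·146.966 − -7.706·-35.232 = 9219.272556
x = (2910.996271·146.966 − -7.706·-6546.907355) / 9219.272556 = 40.932406
y = (64.578·-6546.907355 − 2910.996271·-35.232) / 9219.272556 = -34.734407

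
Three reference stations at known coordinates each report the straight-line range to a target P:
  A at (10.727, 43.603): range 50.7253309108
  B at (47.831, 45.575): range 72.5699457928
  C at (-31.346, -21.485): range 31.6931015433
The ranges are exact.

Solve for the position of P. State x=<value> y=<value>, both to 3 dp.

eq1: (x − 10.727)² + (y − 43.603)² = 50.7253309108²
eq2: (x − 47.831)² + (y − 45.575)² = 72.5699457928²
eq3: (x + 31.346)² + (y + 21.485)² = 31.6931015433²
eq1−eq2, eq1−eq3 (x²,y² cancel):
  74.208·x + 3.944·y = -344.742788
  -84.146·x − 130.176·y = 996.493314
det = 74.208·-130.176 − 3.944·-84.146 = -9328.228784
x = (-344.742788·-130.176 − 3.944·996.493314) / -9328.228784 = -4.389587
y = (74.208·996.493314 − -344.742788·-84.146) / -9328.228784 = -4.817533

x=-4.390 y=-4.818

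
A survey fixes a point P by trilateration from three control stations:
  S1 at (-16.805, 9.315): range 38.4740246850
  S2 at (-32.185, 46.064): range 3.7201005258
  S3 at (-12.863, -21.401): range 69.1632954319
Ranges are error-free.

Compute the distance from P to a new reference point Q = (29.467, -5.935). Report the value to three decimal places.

77.790

eq1: (x + 16.805)² + (y − 9.315)² = 38.4740246850²
eq2: (x + 32.185)² + (y − 46.064)² = 3.7201005258²
eq3: (x + 12.863)² + (y + 21.401)² = 69.1632954319²
eq1−eq3, eq1−eq2 (x²,y² cancel):
  7.884·x − 61.432·y = -3049.028540
  -30.760·x + 73.498·y = 4255.000499
det = 7.884·73.498 − -61.432·-30.760 = -1310.190088
x = (-3049.028540·73.498 − -61.432·4255.000499) / -1310.190088 = -28.465863
y = (7.884·4255.000499 − -3049.028540·-30.760) / -1310.190088 = 45.979354
|P − Q| = √((-28.465863 − 29.467)² + (45.979354 − -5.935)²) = 77.790210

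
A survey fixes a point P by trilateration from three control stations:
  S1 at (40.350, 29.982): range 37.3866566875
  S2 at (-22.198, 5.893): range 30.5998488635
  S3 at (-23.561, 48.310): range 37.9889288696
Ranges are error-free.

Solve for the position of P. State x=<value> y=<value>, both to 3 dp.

eq1: (x − 40.350)² + (y − 29.982)² = 37.3866566875²
eq2: (x + 22.198)² + (y − 5.893)² = 30.5998488635²
eq3: (x + 23.561)² + (y − 48.310)² = 37.9889288696²
eq3−eq2, eq3−eq1 (x²,y² cancel):
  2.726·x − 84.834·y = -1854.690202
  127.822·x − 36.656·y = -316.537379
det = 2.726·-36.656 − -84.834·127.822 = 10743.727292
x = (-1854.690202·-36.656 − -84.834·-316.537379) / 10743.727292 = 3.828503
y = (2.726·-316.537379 − -1854.690202·127.822) / 10743.727292 = 21.985604

x=3.829 y=21.986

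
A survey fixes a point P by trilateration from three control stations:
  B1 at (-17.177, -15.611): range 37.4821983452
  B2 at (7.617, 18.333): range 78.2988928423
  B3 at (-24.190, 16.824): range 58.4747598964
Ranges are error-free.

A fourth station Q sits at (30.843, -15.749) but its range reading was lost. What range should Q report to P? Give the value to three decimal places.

81.846

eq1: (x + 17.177)² + (y + 15.611)² = 37.4821983452²
eq2: (x − 7.617)² + (y − 18.333)² = 78.2988928423²
eq3: (x + 24.190)² + (y − 16.824)² = 58.4747598964²
eq1−eq3, eq1−eq2 (x²,y² cancel):
  -14.026·x + 64.870·y = -1684.931926
  49.588·x + 67.888·y = -4870.436500
det = -14.026·67.888 − 64.870·49.588 = -4168.970648
x = (-1684.931926·67.888 − 64.870·-4870.436500) / -4168.970648 = -48.347320
y = (-14.026·-4870.436500 − -1684.931926·49.588) / -4168.970648 = -36.427492
|P − Q| = √((-48.347320 − 30.843)² + (-36.427492 − -15.749)²) = 81.845628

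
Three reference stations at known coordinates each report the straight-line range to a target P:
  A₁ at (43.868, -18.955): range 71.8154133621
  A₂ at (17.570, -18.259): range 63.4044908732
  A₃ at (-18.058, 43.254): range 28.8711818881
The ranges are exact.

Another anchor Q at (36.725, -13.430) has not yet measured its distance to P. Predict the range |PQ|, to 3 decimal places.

63.733

eq1: (x − 43.868)² + (y + 18.955)² = 71.8154133621²
eq2: (x − 17.570)² + (y + 18.259)² = 63.4044908732²
eq3: (x + 18.058)² + (y − 43.254)² = 28.8711818881²
eq1−eq2, eq1−eq3 (x²,y² cancel):
  -52.596·x + 1.392·y = -504.273335
  -123.852·x + 124.418·y = 4237.214884
det = -52.596·124.418 − 1.392·-123.852 = -6371.487144
x = (-504.273335·124.418 − 1.392·4237.214884) / -6371.487144 = 10.772820
y = (-52.596·4237.214884 − -504.273335·-123.852) / -6371.487144 = 44.780097
|P − Q| = √((10.772820 − 36.725)² + (44.780097 − -13.430)²) = 63.733281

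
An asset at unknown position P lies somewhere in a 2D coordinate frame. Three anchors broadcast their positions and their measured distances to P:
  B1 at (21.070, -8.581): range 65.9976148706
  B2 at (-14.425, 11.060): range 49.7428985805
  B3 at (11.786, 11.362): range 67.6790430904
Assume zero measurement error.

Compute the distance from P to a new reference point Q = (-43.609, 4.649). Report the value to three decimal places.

eq1: (x − 21.070)² + (y + 8.581)² = 65.9976148706²
eq2: (x + 14.425)² + (y − 11.060)² = 49.7428985805²
eq3: (x − 11.786)² + (y − 11.362)² = 67.6790430904²
eq3−eq1, eq3−eq2 (x²,y² cancel):
  18.568·x − 39.886·y = 474.341326
  -52.422·x − 0.604·y = 2168.496299
det = 18.568·-0.604 − -39.886·-52.422 = -2102.118964
x = (474.341326·-0.604 − -39.886·2168.496299) / -2102.118964 = -41.009164
y = (18.568·2168.496299 − 474.341326·-52.422) / -2102.118964 = -30.983289
|P − Q| = √((-41.009164 − -43.609)² + (-30.983289 − 4.649)²) = 35.727009

35.727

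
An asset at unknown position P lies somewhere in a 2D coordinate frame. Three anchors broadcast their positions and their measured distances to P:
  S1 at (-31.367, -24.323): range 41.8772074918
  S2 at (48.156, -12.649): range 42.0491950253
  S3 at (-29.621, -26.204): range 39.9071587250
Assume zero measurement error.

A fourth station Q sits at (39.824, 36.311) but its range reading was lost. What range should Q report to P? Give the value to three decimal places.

73.094

eq1: (x + 31.367)² + (y + 24.323)² = 41.8772074918²
eq2: (x − 48.156)² + (y + 12.649)² = 42.0491950253²
eq3: (x + 29.621)² + (y + 26.204)² = 39.9071587250²
eq1−eq3, eq1−eq2 (x²,y² cancel):
  3.492·x − 3.762·y = 149.675429
  159.046·x + 23.348·y = 889.066224
det = 3.492·23.348 − -3.762·159.046 = 679.862268
x = (149.675429·23.348 − -3.762·889.066224) / 679.862268 = 10.059816
y = (3.492·889.066224 − 149.675429·159.046) / 679.862268 = -30.448313
|P − Q| = √((10.059816 − 39.824)² + (-30.448313 − 36.311)²) = 73.093861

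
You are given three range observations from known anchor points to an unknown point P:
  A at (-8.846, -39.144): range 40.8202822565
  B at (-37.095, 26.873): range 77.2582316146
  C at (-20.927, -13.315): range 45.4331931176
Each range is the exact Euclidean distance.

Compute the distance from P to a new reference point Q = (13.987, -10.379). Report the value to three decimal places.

73.600

eq1: (x + 8.846)² + (y + 39.144)² = 40.8202822565²
eq2: (x + 37.095)² + (y − 26.873)² = 77.2582316146²
eq3: (x + 20.927)² + (y + 13.315)² = 45.4331931176²
eq2−eq1, eq2−eq3 (x²,y² cancel):
  56.498·x − 132.034·y = 3814.846207
  32.336·x − 80.376·y = 2421.690715
det = 56.498·-80.376 − -132.034·32.336 = -271.631824
x = (3814.846207·-80.376 − -132.034·2421.690715) / -271.631824 = -48.313313
y = (56.498·2421.690715 − 3814.846207·32.336) / -271.631824 = -49.566413
|P − Q| = √((-48.313313 − 13.987)² + (-49.566413 − -10.379)²) = 73.600151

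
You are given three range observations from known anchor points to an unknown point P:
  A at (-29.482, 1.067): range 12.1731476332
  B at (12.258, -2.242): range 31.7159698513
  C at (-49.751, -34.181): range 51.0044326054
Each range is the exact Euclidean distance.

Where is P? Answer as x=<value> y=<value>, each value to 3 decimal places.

x=-18.363 y=6.021

eq1: (x + 29.482)² + (y − 1.067)² = 12.1731476332²
eq2: (x − 12.258)² + (y + 2.242)² = 31.7159698513²
eq3: (x + 49.751)² + (y + 34.181)² = 51.0044326054²
eq2−eq3, eq2−eq1 (x²,y² cancel):
  -124.018·x − 63.878·y = 1892.668232
  -83.480·x + 6.618·y = 1572.758905
det = -124.018·6.618 − -63.878·-83.480 = -6153.286564
x = (1892.668232·6.618 − -63.878·1572.758905) / -6153.286564 = -18.362605
y = (-124.018·1572.758905 − 1892.668232·-83.480) / -6153.286564 = 6.021249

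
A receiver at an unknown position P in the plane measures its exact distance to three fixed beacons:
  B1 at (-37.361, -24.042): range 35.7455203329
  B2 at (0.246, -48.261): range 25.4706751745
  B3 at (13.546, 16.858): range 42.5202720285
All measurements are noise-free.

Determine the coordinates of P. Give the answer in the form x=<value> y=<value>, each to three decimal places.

x=-1.635 y=-22.860

eq1: (x + 37.361)² + (y + 24.042)² = 35.7455203329²
eq2: (x − 0.246)² + (y + 48.261)² = 25.4706751745²
eq3: (x − 13.546)² + (y − 16.858)² = 42.5202720285²
eq1−eq3, eq1−eq2 (x²,y² cancel):
  101.814·x + 81.800·y = -2036.407115
  75.214·x − 48.438·y = 984.309482
det = 101.814·-48.438 − 81.800·75.214 = -11084.171732
x = (-2036.407115·-48.438 − 81.800·984.309482) / -11084.171732 = -1.635032
y = (101.814·984.309482 − -2036.407115·75.214) / -11084.171732 = -22.859878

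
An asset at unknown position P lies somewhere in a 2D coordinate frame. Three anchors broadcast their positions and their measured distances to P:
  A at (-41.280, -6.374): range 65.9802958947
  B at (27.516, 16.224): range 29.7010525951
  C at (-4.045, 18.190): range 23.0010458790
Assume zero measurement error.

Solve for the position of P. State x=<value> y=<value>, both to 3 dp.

x=7.444 y=38.116

eq1: (x + 41.280)² + (y + 6.374)² = 65.9802958947²
eq2: (x − 27.516)² + (y − 16.224)² = 29.7010525951²
eq3: (x + 4.045)² + (y − 18.190)² = 23.0010458790²
eq3−eq1, eq3−eq2 (x²,y² cancel):
  -74.470·x − 49.128·y = -2426.923184
  63.122·x − 3.932·y = 320.005893
det = -74.470·-3.932 − -49.128·63.122 = 3393.873656
x = (-2426.923184·-3.932 − -49.128·320.005893) / 3393.873656 = 7.443975
y = (-74.470·320.005893 − -2426.923184·63.122) / 3393.873656 = 38.116153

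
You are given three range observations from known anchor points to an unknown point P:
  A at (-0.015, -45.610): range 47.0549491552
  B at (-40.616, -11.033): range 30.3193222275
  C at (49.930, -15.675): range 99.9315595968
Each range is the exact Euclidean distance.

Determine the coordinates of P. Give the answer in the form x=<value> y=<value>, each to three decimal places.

eq1: (x + 0.015)² + (y + 45.610)² = 47.0549491552²
eq2: (x + 40.616)² + (y + 11.033)² = 30.3193222275²
eq3: (x − 49.930)² + (y + 15.675)² = 99.9315595968²
eq1−eq3, eq1−eq2 (x²,y² cancel):
  99.890·x + 59.870·y = -7113.710163
  -81.202·x + 69.154·y = 986.021160
det = 99.890·69.154 − 59.870·-81.202 = 11769.356800
x = (-7113.710163·69.154 − 59.870·986.021160) / 11769.356800 = -46.814334
y = (99.890·986.021160 − -7113.710163·-81.202) / 11769.356800 = -40.711982

x=-46.814 y=-40.712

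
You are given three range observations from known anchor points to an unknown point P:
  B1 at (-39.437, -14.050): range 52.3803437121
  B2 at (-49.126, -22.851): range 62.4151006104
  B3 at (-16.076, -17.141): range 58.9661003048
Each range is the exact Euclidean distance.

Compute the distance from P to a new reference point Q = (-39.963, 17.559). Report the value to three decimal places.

20.996

eq1: (x + 39.437)² + (y + 14.050)² = 52.3803437121²
eq2: (x + 49.126)² + (y + 22.851)² = 62.4151006104²
eq3: (x + 16.076)² + (y + 17.141)² = 58.9661003048²
eq2−eq1, eq2−eq3 (x²,y² cancel):
  19.378·x + 17.602·y = -30.908231
  66.100·x + 11.420·y = -1964.636621
det = 19.378·11.420 − 17.602·66.100 = -942.195440
x = (-30.908231·11.420 − 17.602·-1964.636621) / -942.195440 = -36.328516
y = (19.378·-1964.636621 − -30.908231·66.100) / -942.195440 = 38.238027
|P − Q| = √((-36.328516 − -39.963)² + (38.238027 − 17.559)²) = 20.995991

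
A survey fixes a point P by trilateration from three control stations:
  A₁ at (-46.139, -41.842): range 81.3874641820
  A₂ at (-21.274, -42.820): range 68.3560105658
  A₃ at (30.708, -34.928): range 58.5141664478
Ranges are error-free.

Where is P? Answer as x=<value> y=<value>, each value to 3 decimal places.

x=7.944 y=18.977

eq1: (x + 46.139)² + (y + 41.842)² = 81.3874641820²
eq2: (x + 21.274)² + (y + 42.820)² = 68.3560105658²
eq3: (x − 30.708)² + (y + 34.928)² = 58.5141664478²
eq2−eq3, eq2−eq1 (x²,y² cancel):
  103.964·x + 15.784·y = 1125.447477
  -49.730·x + 1.956·y = -357.950337
det = 103.964·1.956 − 15.784·-49.730 = 988.291904
x = (1125.447477·1.956 − 15.784·-357.950337) / 988.291904 = 7.944276
y = (103.964·-357.950337 − 1125.447477·-49.730) / 988.291904 = 18.976736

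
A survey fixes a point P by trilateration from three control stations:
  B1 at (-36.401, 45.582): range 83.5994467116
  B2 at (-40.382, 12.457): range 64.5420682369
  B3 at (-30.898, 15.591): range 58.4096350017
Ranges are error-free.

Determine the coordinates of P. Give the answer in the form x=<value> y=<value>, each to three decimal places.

x=15.373 y=-20.056

eq1: (x + 36.401)² + (y − 45.582)² = 83.5994467116²
eq2: (x + 40.382)² + (y − 12.457)² = 64.5420682369²
eq3: (x + 30.898)² + (y − 15.591)² = 58.4096350017²
eq3−eq2, eq3−eq1 (x²,y² cancel):
  -18.968·x − 6.268·y = -165.876023
  -11.006·x + 59.982·y = -1372.196189
det = -18.968·59.982 − -6.268·-11.006 = -1206.724184
x = (-165.876023·59.982 − -6.268·-1372.196189) / -1206.724184 = 15.372611
y = (-18.968·-1372.196189 − -165.876023·-11.006) / -1206.724184 = -20.056104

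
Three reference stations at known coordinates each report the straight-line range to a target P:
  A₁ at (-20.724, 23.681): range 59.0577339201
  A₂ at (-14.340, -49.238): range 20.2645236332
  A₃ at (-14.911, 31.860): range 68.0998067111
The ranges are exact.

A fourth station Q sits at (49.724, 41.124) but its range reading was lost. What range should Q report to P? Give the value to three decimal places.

eq1: (x + 20.724)² + (y − 23.681)² = 59.0577339201²
eq2: (x + 14.340)² + (y + 49.238)² = 20.2645236332²
eq3: (x + 14.911)² + (y − 31.860)² = 68.0998067111²
eq1−eq2, eq1−eq3 (x²,y² cancel):
  12.768·x − 145.838·y = 4716.907325
  11.626·x + 16.358·y = -902.644154
det = 12.768·16.358 − -145.838·11.626 = 1904.371532
x = (4716.907325·16.358 − -145.838·-902.644154) / 1904.371532 = -28.608203
y = (12.768·-902.644154 − 4716.907325·11.626) / 1904.371532 = -34.848098
|P − Q| = √((-28.608203 − 49.724)² + (-34.848098 − 41.124)²) = 109.122380

109.122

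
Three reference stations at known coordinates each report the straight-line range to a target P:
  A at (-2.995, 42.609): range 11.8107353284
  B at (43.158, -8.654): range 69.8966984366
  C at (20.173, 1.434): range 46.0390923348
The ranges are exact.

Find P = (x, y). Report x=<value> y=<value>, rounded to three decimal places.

x=-11.714 y=34.642

eq1: (x + 2.995)² + (y − 42.609)² = 11.8107353284²
eq2: (x − 43.158)² + (y + 8.654)² = 69.8966984366²
eq3: (x − 20.173)² + (y − 1.434)² = 46.0390923348²
eq1−eq3, eq1−eq2 (x²,y² cancel):
  46.336·x − 82.350·y = -3395.595175
  92.306·x − 102.526·y = -4633.047209
det = 46.336·-102.526 − -82.350·92.306 = 2850.754364
x = (-3395.595175·-102.526 − -82.350·-4633.047209) / 2850.754364 = -11.714319
y = (46.336·-4633.047209 − -3395.595175·92.306) / 2850.754364 = 34.642386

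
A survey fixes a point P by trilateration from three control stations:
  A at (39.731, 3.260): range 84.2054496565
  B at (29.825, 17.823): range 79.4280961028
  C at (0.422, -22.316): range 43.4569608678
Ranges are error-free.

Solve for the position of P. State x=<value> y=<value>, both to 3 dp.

eq1: (x − 39.731)² + (y − 3.260)² = 84.2054496565²
eq2: (x − 29.825)² + (y − 17.823)² = 79.4280961028²
eq3: (x − 0.422)² + (y + 22.316)² = 43.4569608678²
eq3−eq2, eq3−eq1 (x²,y² cancel):
  58.806·x + 80.278·y = -3711.306989
  78.618·x + 51.152·y = -4111.052283
det = 58.806·51.152 − 80.278·78.618 = -3303.251292
x = (-3711.306989·51.152 − 80.278·-4111.052283) / -3303.251292 = -42.438878
y = (58.806·-4111.052283 − -3711.306989·78.618) / -3303.251292 = -15.142957

x=-42.439 y=-15.143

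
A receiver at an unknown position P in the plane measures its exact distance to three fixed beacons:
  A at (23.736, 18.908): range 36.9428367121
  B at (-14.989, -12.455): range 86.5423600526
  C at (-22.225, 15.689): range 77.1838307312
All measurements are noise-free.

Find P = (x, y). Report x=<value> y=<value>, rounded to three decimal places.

eq1: (x − 23.736)² + (y − 18.908)² = 36.9428367121²
eq2: (x + 14.989)² + (y + 12.455)² = 86.5423600526²
eq3: (x + 22.225)² + (y − 15.689)² = 77.1838307312²
eq3−eq1, eq3−eq2 (x²,y² cancel):
  91.922·x + 6.438·y = 4773.385356
  14.472·x − 56.288·y = -1892.534557
det = 91.922·-56.288 − 6.438·14.472 = -5267.276272
x = (4773.385356·-56.288 − 6.438·-1892.534557) / -5267.276272 = 48.696929
y = (91.922·-1892.534557 − 4773.385356·14.472) / -5267.276272 = 46.142633

x=48.697 y=46.143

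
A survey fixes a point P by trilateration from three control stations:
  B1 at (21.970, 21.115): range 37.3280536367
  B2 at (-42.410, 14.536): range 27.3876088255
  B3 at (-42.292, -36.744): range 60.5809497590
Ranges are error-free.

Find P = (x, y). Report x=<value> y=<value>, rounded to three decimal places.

eq1: (x − 21.970)² + (y − 21.115)² = 37.3280536367²
eq2: (x + 42.410)² + (y − 14.536)² = 27.3876088255²
eq3: (x + 42.292)² + (y + 36.744)² = 60.5809497590²
eq1−eq2, eq1−eq3 (x²,y² cancel):
  -128.760·x − 13.158·y = 1724.681742
  -128.524·x − 115.718·y = -66.457210
det = -128.760·-115.718 − -13.158·-128.524 = 13208.730888
x = (1724.681742·-115.718 − -13.158·-66.457210) / 13208.730888 = -15.175657
y = (-128.760·-66.457210 − 1724.681742·-128.524) / 13208.730888 = 17.429383

x=-15.176 y=17.429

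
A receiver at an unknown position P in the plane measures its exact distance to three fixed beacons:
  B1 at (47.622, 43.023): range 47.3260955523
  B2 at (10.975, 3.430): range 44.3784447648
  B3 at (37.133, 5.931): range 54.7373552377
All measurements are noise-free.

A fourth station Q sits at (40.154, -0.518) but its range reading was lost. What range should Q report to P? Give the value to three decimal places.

eq1: (x − 47.622)² + (y − 43.023)² = 47.3260955523²
eq2: (x − 10.975)² + (y − 3.430)² = 44.3784447648²
eq3: (x − 37.133)² + (y − 5.931)² = 54.7373552377²
eq2−eq3, eq2−eq1 (x²,y² cancel):
  52.316·x + 5.002·y = 255.089226
  73.294·x + 79.186·y = 3716.304928
det = 52.316·79.186 − 5.002·73.294 = 3776.078188
x = (255.089226·79.186 − 5.002·3716.304928) / 3776.078188 = 0.426511
y = (52.316·3716.304928 − 255.089226·73.294) / 3776.078188 = 46.536563
|P − Q| = √((0.426511 − 40.154)² + (46.536563 − -0.518)²) = 61.582508

61.583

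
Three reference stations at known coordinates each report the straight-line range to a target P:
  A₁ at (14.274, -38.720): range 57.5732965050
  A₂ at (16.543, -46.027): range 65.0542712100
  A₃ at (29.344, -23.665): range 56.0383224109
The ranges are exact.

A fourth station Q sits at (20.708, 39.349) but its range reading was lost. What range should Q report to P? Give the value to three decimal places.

eq1: (x − 14.274)² + (y + 38.720)² = 57.5732965050²
eq2: (x − 16.543)² + (y + 46.027)² = 65.0542712100²
eq3: (x − 29.344)² + (y + 23.665)² = 56.0383224109²
eq1−eq2, eq1−eq3 (x²,y² cancel):
  4.538·x − 14.614·y = -228.203630
  30.140·x + 30.110·y = -107.492023
det = 4.538·30.110 − -14.614·30.140 = 577.105140
x = (-228.203630·30.110 − -14.614·-107.492023) / 577.105140 = -14.628357
y = (4.538·-107.492023 − -228.203630·30.140) / 577.105140 = 11.072954
|P − Q| = √((-14.628357 − 20.708)² + (11.072954 − 39.349)²) = 45.256965

45.257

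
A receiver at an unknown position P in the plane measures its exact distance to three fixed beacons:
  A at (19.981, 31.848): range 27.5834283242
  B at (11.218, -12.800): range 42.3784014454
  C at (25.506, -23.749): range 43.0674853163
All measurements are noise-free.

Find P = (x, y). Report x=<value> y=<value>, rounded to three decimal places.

eq1: (x − 19.981)² + (y − 31.848)² = 27.5834283242²
eq2: (x − 11.218)² + (y + 12.800)² = 42.3784014454²
eq3: (x − 25.506)² + (y + 23.749)² = 43.0674853163²
eq1−eq3, eq1−eq2 (x²,y² cancel):
  11.050·x − 111.194·y = -1292.927201
  -17.526·x − 89.296·y = -2158.935332
det = 11.050·-89.296 − -111.194·-17.526 = -2935.506844
x = (-1292.927201·-89.296 − -111.194·-2158.935332) / -2935.506844 = 42.448352
y = (11.050·-2158.935332 − -1292.927201·-17.526) / -2935.506844 = 15.846012

x=42.448 y=15.846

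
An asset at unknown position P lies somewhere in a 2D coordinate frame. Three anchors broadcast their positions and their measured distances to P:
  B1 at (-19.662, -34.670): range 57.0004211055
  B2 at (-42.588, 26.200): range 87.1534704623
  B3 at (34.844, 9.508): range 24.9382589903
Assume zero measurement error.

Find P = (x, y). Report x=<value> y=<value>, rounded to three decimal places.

eq1: (x + 19.662)² + (y + 34.670)² = 57.0004211055²
eq2: (x + 42.588)² + (y − 26.200)² = 87.1534704623²
eq3: (x − 34.844)² + (y − 9.508)² = 24.9382589903²
eq2−eq3, eq2−eq1 (x²,y² cancel):
  154.864·x − 33.384·y = 5778.139308
  45.852·x − 121.740·y = 3435.104807
det = 154.864·-121.740 − -33.384·45.852 = -17322.420192
x = (5778.139308·-121.740 − -33.384·3435.104807) / -17322.420192 = 33.987926
y = (154.864·3435.104807 − 5778.139308·45.852) / -17322.420192 = -15.415561

x=33.988 y=-15.416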